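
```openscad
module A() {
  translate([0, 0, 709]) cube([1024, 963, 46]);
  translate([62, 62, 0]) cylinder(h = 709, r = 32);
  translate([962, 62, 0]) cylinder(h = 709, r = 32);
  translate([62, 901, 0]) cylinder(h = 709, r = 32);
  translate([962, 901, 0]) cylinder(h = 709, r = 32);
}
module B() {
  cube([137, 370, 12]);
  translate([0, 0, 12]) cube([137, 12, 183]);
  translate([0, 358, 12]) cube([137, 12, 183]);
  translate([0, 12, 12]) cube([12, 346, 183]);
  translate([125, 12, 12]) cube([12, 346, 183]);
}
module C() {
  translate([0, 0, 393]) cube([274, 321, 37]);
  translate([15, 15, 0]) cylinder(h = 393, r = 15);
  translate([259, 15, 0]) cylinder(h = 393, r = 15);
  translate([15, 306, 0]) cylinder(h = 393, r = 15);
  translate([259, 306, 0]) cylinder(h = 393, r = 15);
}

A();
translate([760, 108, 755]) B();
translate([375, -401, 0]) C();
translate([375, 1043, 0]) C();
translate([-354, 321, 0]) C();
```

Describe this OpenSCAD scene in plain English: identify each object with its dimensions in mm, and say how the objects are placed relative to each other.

A is a table with a 1024×963 mm rectangular top, 46 mm thick, top surface at z = 755 mm, supported by four round legs of 64 mm diameter, each leg's bounding box inset 30 mm from the nearest pair of top edges, running from the floor.

B is an open-topped rectangular box: outside dimensions 137×370×195 mm, with a uniform wall and base thickness of 12 mm. The base is a full 137×370 slab on the floor; four walls sit on top of the base. The front and back walls (the −y and +y sides) span the full width; the two side walls fit between them.

C is a four-legged stool. The seat is 274×321 mm, 37 mm thick, top at z = 430 mm. It stands on four round legs, each 30 mm in diameter, from z = 0 to the seat underside, each leg's axis is inset half a diameter from the nearest pair of seat edges (so the leg's bounding box is flush with the corner).

The open box is on top of the table. Three stools sit around the table at the −y, +y, −x sides.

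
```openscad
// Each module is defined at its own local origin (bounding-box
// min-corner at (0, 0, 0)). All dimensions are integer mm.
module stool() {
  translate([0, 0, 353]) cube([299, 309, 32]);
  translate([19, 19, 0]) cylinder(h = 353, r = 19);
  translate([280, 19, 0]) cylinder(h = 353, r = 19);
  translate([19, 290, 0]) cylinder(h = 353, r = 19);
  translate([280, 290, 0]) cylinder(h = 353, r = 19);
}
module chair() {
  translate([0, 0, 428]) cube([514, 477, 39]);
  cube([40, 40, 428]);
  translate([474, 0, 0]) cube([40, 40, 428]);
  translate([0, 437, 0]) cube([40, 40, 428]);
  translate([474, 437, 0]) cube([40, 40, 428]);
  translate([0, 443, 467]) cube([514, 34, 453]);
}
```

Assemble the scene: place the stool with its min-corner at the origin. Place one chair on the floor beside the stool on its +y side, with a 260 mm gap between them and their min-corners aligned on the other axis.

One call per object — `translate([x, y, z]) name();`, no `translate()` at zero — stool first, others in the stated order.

stool();
translate([0, 569, 0]) chair();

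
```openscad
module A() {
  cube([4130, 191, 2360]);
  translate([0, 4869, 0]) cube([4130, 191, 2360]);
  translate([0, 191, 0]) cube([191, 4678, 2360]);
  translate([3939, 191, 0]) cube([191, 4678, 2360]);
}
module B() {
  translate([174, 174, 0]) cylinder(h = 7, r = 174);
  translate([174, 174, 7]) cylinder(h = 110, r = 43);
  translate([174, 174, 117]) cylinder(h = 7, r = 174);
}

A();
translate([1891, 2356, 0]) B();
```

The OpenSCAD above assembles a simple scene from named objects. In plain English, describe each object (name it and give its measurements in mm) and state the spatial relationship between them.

A is a box-shaped house frame (walls only): outside footprint 4130×5060 mm, wall height 2360 mm, wall thickness 191 mm. The two y-facing walls run the full x-width; the two x-facing walls fit between the inner faces of the y-facing walls.

B is a spool: two coaxial disc flanges of radius 174 mm and thickness 7 mm, joined by a core cylinder of radius 43 mm and height 110 mm. The lower flange rests on z = 0 and the three cylinders share a vertical axis.

The spool sits inside the house frame, centred.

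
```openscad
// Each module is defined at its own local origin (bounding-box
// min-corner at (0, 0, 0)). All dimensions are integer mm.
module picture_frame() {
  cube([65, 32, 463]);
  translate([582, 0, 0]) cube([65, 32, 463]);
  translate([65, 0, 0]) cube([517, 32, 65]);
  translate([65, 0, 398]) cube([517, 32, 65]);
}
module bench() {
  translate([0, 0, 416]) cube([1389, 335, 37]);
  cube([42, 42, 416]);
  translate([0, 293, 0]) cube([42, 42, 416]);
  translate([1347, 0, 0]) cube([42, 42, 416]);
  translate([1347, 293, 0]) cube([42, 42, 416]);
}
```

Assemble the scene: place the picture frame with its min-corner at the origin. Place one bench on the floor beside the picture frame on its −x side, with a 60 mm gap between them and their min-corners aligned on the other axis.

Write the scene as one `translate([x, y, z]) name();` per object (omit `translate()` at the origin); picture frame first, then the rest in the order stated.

picture_frame();
translate([-1449, 0, 0]) bench();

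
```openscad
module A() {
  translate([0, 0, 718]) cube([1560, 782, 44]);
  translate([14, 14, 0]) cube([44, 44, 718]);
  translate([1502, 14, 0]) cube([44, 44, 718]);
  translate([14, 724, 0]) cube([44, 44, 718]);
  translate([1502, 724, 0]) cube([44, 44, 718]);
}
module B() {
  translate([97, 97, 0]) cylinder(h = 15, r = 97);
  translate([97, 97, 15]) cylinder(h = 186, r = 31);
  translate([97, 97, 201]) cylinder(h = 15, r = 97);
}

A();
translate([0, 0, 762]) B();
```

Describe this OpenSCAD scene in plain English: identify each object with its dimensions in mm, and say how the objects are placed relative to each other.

A is a table: top 1560 mm (x) × 782 mm (y), 44 mm thick, upper face at z = 762 mm, on four 44×44 mm square legs, each inset 14 mm from the nearest pair of top edges, running from z = 0 to the bottom of the top.

B is a spool: two coaxial disc flanges of radius 97 mm and thickness 15 mm, joined by a core cylinder of radius 31 mm and height 186 mm. The lower flange rests on z = 0 and the three cylinders share a vertical axis.

The spool is on top of the table.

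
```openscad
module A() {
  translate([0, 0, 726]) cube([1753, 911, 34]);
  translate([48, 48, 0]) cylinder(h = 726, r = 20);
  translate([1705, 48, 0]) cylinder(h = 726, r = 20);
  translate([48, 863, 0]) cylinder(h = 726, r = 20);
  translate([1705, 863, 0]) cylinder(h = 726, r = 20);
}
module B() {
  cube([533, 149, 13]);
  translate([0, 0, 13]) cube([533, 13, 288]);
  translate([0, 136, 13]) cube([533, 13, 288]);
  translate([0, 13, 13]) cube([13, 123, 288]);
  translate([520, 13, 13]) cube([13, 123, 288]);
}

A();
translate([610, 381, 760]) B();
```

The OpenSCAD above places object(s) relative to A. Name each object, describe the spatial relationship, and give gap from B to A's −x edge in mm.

The open box's min-x is at 610; the table's min-x is 0; gap = 610 mm.

A is a table. B is an open box. The open box is on top of the table, centred. The gap from the open box to the table's −x edge is 610 mm.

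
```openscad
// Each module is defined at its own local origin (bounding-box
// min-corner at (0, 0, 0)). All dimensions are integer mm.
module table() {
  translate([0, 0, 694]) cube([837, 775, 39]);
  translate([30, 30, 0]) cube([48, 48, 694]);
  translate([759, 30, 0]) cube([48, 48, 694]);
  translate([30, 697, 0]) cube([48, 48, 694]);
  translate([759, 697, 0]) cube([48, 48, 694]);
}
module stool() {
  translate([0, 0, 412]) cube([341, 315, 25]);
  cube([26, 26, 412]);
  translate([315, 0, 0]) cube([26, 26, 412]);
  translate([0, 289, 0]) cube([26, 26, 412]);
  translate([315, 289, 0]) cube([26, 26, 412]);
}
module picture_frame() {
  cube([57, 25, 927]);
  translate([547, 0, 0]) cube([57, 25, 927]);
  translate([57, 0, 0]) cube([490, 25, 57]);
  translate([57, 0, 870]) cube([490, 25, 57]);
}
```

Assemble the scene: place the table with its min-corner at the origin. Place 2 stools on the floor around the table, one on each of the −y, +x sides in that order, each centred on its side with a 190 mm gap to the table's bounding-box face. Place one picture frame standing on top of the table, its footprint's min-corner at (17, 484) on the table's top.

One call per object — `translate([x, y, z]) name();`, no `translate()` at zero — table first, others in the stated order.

table();
translate([248, -505, 0]) stool();
translate([1027, 230, 0]) stool();
translate([17, 484, 733]) picture_frame();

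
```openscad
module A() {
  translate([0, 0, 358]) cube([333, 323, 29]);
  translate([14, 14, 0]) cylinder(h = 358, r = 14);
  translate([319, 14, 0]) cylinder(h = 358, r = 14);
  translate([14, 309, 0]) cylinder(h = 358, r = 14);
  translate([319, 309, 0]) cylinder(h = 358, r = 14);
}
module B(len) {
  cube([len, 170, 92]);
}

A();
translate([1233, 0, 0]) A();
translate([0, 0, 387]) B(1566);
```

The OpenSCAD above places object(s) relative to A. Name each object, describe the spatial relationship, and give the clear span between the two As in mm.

A is a stool. B is a beam. A beam spans the tops of two stools. The clear span between the two stools is 900 mm.

Second stool starts at x = 1233; first ends at x = 333; clear span = 1233 − 333 = 900 mm.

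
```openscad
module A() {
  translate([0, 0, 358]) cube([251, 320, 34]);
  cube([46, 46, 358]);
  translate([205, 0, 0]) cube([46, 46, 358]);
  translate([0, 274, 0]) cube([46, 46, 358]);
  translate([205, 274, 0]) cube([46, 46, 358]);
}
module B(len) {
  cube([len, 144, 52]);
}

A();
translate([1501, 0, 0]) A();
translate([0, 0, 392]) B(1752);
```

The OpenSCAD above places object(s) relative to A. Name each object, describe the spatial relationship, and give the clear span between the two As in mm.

A is a stool. B is a beam. A beam spans the tops of two stools. The clear span between the two stools is 1250 mm.

Second stool starts at x = 1501; first ends at x = 251; clear span = 1501 − 251 = 1250 mm.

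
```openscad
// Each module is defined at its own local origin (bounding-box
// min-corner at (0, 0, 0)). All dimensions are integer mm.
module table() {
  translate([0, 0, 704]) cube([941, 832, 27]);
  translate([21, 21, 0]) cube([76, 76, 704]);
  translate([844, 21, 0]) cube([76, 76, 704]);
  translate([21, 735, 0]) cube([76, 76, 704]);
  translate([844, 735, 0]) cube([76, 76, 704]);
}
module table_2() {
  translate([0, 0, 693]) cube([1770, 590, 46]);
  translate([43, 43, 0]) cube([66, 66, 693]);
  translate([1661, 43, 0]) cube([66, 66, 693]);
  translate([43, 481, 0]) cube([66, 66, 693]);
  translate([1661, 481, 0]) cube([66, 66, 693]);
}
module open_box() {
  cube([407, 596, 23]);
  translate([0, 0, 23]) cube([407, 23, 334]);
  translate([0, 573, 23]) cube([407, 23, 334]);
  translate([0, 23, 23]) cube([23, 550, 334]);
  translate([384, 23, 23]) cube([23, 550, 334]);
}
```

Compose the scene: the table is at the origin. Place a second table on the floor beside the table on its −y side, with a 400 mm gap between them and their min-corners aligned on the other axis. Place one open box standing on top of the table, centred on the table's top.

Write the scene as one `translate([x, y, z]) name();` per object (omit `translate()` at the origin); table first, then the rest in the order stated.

table();
translate([0, -990, 0]) table_2();
translate([267, 118, 731]) open_box();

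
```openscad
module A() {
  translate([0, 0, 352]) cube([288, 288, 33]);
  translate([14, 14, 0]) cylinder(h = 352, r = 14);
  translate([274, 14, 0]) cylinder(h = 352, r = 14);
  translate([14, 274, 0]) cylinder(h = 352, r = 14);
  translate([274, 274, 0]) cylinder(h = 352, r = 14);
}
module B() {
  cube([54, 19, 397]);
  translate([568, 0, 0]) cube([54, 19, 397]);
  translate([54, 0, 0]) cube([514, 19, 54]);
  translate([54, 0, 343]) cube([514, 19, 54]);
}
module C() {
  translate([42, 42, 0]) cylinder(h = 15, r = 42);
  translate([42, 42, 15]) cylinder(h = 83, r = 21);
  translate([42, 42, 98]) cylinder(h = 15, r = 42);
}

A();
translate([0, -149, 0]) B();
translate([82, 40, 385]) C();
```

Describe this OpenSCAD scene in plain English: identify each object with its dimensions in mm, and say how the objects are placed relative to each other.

A is a four-legged stool. The seat is 288×288 mm, 33 mm thick, top at z = 385 mm. It stands on four round legs, each 28 mm in diameter, from z = 0 to the seat underside, each leg's axis is inset half a diameter from the nearest pair of seat edges (so the leg's bounding box is flush with the corner).

B is a picture frame with a 514×289 mm rectangular opening (x by z) and a uniform 54 mm border on every side. Frame depth is 19 mm along y. It is built from two vertical stiles running the full outside height and two horizontal rails spanning the gap between the stiles.

C is a spool: two coaxial disc flanges of radius 42 mm and thickness 15 mm, joined by a core cylinder of radius 21 mm and height 83 mm. The lower flange rests on z = 0 and the three cylinders share a vertical axis.

The picture frame is on the floor beside the stool on its −y side. The spool is on top of the stool.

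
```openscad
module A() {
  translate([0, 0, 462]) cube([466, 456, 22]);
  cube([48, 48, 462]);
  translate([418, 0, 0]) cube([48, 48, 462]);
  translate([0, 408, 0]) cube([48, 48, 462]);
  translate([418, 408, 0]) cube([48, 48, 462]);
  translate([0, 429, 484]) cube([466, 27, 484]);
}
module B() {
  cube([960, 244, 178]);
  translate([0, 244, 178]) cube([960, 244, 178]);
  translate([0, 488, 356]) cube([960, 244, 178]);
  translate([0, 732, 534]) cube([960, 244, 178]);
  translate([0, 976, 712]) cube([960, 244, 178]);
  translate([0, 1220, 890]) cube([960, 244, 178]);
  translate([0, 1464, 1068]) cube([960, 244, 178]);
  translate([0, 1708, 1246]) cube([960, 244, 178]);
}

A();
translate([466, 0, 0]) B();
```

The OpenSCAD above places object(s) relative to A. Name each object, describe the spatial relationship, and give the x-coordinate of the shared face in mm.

The chair's +x face and the staircase's −x face are both at x = 466 mm.

A is a chair. B is a staircase. The staircase is against the chair's +x side, with their −y faces flush. The x-coordinate of the shared face is 466 mm.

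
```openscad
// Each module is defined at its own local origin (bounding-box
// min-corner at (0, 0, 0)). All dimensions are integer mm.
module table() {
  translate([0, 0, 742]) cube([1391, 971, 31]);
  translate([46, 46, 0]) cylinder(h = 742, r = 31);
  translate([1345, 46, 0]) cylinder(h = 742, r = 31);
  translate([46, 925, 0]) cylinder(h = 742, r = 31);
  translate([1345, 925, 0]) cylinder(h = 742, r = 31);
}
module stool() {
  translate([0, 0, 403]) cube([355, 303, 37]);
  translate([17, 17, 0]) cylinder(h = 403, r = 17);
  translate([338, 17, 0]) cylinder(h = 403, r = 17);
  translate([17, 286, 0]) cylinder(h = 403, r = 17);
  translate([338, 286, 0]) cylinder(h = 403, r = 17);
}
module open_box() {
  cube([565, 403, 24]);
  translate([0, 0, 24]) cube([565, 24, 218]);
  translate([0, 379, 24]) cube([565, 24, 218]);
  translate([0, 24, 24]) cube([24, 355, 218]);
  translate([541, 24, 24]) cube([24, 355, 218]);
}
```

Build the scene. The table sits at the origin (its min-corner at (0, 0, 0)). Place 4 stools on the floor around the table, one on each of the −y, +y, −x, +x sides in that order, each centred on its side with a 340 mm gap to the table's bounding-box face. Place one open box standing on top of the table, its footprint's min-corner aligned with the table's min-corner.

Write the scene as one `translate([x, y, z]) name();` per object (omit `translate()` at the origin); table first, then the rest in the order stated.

table();
translate([518, -643, 0]) stool();
translate([518, 1311, 0]) stool();
translate([-695, 334, 0]) stool();
translate([1731, 334, 0]) stool();
translate([0, 0, 773]) open_box();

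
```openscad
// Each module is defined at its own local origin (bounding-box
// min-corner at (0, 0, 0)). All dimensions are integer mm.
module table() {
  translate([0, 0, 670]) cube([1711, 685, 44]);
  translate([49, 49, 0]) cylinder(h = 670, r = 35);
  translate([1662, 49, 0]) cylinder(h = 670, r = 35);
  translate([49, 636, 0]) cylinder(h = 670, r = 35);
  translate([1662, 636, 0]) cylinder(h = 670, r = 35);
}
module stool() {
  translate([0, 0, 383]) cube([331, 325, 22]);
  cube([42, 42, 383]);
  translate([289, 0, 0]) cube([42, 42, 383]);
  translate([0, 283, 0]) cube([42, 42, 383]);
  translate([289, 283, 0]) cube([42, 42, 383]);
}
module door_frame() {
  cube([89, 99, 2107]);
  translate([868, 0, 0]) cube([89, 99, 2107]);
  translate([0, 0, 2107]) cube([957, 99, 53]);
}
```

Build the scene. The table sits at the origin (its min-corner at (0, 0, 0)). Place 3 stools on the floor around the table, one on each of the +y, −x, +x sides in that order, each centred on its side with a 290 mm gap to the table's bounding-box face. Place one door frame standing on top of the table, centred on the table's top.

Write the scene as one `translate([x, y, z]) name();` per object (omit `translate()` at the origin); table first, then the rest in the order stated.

table();
translate([690, 975, 0]) stool();
translate([-621, 180, 0]) stool();
translate([2001, 180, 0]) stool();
translate([377, 293, 714]) door_frame();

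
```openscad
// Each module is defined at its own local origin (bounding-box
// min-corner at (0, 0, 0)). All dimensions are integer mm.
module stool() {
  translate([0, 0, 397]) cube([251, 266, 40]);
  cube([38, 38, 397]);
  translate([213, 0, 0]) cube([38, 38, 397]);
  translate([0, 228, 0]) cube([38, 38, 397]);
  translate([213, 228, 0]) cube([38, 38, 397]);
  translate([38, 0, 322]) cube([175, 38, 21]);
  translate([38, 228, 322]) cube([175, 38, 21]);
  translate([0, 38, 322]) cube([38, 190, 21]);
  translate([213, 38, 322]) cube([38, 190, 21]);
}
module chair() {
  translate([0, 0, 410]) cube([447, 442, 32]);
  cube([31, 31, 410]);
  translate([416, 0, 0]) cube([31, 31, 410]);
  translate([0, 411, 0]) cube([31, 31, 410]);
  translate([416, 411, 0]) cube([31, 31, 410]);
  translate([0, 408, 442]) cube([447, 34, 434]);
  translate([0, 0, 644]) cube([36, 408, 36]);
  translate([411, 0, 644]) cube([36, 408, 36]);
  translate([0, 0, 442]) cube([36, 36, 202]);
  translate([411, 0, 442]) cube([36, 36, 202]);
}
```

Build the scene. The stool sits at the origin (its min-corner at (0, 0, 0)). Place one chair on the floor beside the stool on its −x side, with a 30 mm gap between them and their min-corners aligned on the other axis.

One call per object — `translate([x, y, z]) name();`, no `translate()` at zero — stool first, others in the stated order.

stool();
translate([-477, 0, 0]) chair();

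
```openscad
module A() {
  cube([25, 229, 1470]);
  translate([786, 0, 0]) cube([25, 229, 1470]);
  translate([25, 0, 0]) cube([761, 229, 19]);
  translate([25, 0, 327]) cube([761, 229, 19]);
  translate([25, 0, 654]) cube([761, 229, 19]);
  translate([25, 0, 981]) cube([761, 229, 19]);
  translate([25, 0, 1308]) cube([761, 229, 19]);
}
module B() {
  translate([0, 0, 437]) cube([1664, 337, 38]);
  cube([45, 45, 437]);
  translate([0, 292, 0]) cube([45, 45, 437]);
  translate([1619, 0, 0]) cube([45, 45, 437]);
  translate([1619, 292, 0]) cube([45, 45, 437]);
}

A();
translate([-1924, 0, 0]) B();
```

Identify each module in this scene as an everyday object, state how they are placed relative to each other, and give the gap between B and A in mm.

A is a bookshelf. B is a bench. The bench is on the floor beside the bookshelf on its −x side. The gap between the bench and the bookshelf is 260 mm.

The bench's nearest face is 260 mm from the bookshelf's −x face.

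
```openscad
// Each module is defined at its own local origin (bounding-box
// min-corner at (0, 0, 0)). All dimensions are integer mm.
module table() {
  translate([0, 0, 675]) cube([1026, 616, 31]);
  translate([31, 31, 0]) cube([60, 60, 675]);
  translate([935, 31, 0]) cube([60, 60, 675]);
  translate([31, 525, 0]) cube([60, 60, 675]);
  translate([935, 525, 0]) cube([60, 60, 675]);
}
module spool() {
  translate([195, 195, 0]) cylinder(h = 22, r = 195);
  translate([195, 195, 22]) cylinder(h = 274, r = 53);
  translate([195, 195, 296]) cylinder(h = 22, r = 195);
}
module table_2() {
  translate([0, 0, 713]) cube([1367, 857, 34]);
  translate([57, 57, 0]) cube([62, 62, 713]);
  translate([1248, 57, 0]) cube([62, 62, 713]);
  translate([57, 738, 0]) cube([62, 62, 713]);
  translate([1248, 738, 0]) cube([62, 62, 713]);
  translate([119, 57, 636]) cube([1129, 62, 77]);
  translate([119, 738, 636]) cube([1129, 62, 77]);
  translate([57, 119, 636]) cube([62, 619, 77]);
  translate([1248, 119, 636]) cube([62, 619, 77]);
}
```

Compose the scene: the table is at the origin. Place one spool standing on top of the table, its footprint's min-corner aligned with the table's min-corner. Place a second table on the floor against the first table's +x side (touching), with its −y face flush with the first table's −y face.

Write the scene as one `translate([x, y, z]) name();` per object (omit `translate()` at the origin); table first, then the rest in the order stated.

table();
translate([0, 0, 706]) spool();
translate([1026, 0, 0]) table_2();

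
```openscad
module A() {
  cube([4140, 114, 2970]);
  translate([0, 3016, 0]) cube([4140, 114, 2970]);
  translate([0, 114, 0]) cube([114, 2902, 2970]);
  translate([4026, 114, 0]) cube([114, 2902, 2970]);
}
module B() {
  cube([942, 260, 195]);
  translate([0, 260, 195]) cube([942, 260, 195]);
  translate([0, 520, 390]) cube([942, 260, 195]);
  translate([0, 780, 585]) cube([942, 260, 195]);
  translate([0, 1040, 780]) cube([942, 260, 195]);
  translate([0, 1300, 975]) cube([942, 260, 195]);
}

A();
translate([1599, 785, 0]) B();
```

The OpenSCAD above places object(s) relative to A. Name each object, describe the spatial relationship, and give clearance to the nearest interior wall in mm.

A is a house frame. B is a staircase. The staircase sits inside the house frame, centred. The clearance to the nearest interior wall is 671 mm.

Clearances: x = 1485, y = 671; minimum 671 mm.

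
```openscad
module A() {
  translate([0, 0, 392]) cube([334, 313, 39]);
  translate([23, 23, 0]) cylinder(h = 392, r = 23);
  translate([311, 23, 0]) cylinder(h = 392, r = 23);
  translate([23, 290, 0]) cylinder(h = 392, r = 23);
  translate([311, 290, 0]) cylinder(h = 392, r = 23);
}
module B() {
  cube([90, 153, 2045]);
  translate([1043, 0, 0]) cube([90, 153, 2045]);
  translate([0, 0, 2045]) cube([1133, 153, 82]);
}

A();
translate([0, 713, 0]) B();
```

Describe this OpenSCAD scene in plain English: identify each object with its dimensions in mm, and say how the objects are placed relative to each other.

A is a four-legged stool. The seat is 334×313 mm, 39 mm thick, top at z = 431 mm. It stands on four round legs, each 46 mm in diameter, from z = 0 to the seat underside, each leg's axis is inset half a diameter from the nearest pair of seat edges (so the leg's bounding box is flush with the corner).

B is a rectangular door frame: two vertical jambs of 90×153 mm section, 2045 mm tall, with a clear opening 953 mm wide between their inner faces. A header 82 mm tall and 153 mm deep lies on top of the jambs and spans the full outside width.

The door frame is on the floor beside the stool on its +y side.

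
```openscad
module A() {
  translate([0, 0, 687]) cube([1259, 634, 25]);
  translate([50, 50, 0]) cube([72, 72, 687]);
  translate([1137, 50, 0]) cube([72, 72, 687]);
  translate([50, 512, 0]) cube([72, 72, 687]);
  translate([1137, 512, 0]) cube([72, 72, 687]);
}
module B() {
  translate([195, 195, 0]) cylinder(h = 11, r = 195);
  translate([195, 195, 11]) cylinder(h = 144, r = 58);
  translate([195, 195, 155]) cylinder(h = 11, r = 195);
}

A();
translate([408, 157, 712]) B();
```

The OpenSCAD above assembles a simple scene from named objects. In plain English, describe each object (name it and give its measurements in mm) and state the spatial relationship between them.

A is a table: top 1259 mm (x) × 634 mm (y), 25 mm thick, upper face at z = 712 mm, on four 72×72 mm square legs, each inset 50 mm from the nearest pair of top edges, running from z = 0 to the bottom of the top.

B is a spool: two coaxial disc flanges of radius 195 mm and thickness 11 mm, joined by a core cylinder of radius 58 mm and height 144 mm. The lower flange rests on z = 0 and the three cylinders share a vertical axis.

The spool is on top of the table.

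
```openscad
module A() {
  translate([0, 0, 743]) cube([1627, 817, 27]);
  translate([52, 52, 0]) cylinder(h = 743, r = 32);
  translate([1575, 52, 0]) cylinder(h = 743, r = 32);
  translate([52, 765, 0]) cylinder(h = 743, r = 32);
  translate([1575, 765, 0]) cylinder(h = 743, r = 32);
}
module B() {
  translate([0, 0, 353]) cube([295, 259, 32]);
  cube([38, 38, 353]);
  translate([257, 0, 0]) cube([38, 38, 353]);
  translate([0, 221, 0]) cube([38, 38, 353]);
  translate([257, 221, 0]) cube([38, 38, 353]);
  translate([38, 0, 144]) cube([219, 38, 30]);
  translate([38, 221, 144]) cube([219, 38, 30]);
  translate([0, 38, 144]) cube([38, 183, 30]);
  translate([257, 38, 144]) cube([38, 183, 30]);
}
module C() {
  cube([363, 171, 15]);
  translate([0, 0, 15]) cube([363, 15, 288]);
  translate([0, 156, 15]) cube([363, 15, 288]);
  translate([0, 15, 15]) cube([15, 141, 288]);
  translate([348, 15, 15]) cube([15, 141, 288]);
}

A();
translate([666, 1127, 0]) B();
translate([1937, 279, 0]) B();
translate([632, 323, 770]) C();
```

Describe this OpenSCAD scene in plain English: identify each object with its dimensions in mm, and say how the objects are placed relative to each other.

A is a table with a 1627×817 mm rectangular top, 27 mm thick, top surface at z = 770 mm, supported by four round legs of 64 mm diameter, each leg's bounding box inset 20 mm from the nearest pair of top edges, running from the floor.

B is a simple wooden stool: a rectangular seat 295 mm (x) by 259 mm (y), 32 mm thick, top face at z = 385 mm, on four square legs, each 38×38 mm in cross-section. The legs rest on z = 0, each flush with a corner of the seat. Four stretchers, 38 mm wide and 30 mm tall, connect adjacent legs with their undersides at z = 144 mm, each running between the inner faces of the legs it joins and aligned with the legs' outer faces on the other axis.

C is an open-topped rectangular box: outside dimensions 363×171×303 mm, with a uniform wall and base thickness of 15 mm. The base is a full 363×171 slab on the floor; four walls sit on top of the base. The front and back walls (the −y and +y sides) span the full width; the two side walls fit between them.

Two stools sit around the table at the +y, +x sides. The open box is on top of the table, centred.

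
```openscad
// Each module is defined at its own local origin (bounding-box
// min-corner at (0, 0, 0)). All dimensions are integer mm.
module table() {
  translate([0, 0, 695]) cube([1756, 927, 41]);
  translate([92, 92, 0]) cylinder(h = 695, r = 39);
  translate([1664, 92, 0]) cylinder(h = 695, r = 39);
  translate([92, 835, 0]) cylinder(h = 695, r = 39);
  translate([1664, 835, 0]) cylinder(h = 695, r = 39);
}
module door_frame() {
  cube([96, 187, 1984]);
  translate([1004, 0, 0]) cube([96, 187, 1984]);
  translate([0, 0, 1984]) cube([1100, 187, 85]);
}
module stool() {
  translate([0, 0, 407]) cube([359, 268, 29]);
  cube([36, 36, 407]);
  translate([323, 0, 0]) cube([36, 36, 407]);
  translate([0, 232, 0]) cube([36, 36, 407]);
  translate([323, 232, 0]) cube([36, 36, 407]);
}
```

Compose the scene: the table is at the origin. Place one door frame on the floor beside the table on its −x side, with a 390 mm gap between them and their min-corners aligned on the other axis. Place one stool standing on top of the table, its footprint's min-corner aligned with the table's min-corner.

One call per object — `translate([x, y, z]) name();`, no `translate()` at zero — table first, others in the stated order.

table();
translate([-1490, 0, 0]) door_frame();
translate([0, 0, 736]) stool();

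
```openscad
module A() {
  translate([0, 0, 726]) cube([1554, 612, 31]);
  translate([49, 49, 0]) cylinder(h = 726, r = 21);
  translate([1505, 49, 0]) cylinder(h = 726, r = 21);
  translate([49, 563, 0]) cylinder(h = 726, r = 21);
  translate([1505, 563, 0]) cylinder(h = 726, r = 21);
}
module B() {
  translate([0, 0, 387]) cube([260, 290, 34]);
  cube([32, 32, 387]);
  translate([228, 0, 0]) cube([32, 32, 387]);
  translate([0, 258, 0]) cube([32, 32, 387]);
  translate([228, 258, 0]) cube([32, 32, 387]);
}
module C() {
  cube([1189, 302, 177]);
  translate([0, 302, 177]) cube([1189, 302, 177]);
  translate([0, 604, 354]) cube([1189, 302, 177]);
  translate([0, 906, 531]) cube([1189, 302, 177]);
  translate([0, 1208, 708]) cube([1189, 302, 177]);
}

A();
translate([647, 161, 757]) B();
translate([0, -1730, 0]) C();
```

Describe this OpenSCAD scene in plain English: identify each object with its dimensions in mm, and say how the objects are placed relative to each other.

A is a rectangular dining table. The top is 1554×612×31 mm with its upper surface at z = 757 mm. It stands on four round legs of 42 mm diameter, each leg's bounding box inset 28 mm from the nearest pair of top edges, running from the floor to the underside of the top.

B is a simple wooden stool: a rectangular seat 260 mm (x) by 290 mm (y), 34 mm thick, top face at z = 421 mm, on four square legs, each 32×32 mm in cross-section. The legs rest on z = 0, each flush with a corner of the seat.

C is a straight staircase of 5 solid steps. Each step is 1189 mm wide (x), 302 mm deep (y, the going) and 177 mm tall (the rise). The first step rests on the floor; each subsequent step sits one going further in +y and one rise higher in +z, directly behind and above the previous step with no overlap.

The stool is on top of the table, centred. The staircase is on the floor beside the table on its −y side.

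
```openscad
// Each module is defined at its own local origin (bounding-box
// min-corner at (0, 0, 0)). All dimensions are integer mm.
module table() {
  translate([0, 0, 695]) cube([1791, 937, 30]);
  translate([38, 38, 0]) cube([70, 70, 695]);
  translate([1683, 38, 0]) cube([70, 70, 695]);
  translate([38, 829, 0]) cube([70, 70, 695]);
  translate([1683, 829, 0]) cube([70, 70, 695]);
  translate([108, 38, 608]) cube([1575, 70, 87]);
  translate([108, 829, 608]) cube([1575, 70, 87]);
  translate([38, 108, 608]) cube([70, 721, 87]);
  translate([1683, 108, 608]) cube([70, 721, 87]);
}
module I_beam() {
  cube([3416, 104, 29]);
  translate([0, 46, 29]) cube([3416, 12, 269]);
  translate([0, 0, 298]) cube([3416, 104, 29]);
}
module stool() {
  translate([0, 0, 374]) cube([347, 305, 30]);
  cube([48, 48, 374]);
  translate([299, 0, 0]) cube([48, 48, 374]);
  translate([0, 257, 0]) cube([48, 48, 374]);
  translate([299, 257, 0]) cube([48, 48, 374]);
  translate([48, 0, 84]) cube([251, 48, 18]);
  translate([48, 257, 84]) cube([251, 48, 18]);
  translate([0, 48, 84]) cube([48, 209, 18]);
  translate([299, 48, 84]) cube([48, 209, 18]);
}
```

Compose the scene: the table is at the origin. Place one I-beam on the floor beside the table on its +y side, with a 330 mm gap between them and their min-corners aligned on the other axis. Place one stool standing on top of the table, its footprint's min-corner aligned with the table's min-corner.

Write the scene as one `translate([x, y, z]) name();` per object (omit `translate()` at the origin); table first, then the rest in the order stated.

table();
translate([0, 1267, 0]) I_beam();
translate([0, 0, 725]) stool();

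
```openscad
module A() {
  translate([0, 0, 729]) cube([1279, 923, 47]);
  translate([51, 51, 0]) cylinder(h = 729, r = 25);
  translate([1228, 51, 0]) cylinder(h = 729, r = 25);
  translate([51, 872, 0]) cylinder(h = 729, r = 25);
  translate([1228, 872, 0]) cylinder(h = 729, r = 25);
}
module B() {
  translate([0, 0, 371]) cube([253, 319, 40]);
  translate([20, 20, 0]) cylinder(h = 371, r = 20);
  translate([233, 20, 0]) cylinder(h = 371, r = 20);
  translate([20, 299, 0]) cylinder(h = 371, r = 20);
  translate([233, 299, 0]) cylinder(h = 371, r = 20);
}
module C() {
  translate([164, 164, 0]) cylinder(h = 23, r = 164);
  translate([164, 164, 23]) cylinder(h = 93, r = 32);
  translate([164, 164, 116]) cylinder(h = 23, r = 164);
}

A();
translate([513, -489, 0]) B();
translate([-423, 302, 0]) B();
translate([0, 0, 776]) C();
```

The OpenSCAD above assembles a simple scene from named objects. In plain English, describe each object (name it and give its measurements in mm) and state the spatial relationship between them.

A is a rectangular dining table. The top is 1279×923×47 mm with its upper surface at z = 776 mm. It stands on four round legs of 50 mm diameter, each leg's bounding box inset 26 mm from the nearest pair of top edges, running from the floor to the underside of the top.

B is a four-legged stool. The seat is 253×319 mm, 40 mm thick, top at z = 411 mm. It stands on four round legs, each 40 mm in diameter, from z = 0 to the seat underside, each leg's axis is inset half a diameter from the nearest pair of seat edges (so the leg's bounding box is flush with the corner).

C is a spool: two coaxial disc flanges of radius 164 mm and thickness 23 mm, joined by a core cylinder of radius 32 mm and height 93 mm. The lower flange rests on z = 0 and the three cylinders share a vertical axis.

Two stools sit around the table at the −y, −x sides. The spool is on top of the table.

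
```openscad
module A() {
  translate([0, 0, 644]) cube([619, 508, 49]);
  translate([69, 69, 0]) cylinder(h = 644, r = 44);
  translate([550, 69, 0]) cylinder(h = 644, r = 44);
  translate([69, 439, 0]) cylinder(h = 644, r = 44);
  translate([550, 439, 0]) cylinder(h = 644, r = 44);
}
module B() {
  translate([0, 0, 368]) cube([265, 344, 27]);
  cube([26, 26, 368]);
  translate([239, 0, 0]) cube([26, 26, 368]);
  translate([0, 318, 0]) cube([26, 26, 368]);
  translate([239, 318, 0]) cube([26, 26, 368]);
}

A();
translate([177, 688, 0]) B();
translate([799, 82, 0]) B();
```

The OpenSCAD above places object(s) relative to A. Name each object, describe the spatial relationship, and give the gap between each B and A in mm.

A is a table. B is a stool. Two stools sit around the table at the +y, +x sides. The gap between each stool and the table is 180 mm.

Each stool's nearest face is 180 mm from the table's bounding box.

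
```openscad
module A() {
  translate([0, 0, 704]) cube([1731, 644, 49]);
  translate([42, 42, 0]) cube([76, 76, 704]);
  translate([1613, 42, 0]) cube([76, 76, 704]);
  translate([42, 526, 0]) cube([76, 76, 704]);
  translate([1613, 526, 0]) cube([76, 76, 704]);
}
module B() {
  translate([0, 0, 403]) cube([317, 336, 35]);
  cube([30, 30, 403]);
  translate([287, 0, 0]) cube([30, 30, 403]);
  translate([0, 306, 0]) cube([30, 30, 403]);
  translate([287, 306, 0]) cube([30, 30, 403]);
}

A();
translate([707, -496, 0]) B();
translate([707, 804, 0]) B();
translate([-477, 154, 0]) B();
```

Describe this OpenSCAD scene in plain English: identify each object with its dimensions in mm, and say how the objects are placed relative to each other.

A is a table with a 1731×644 mm rectangular top, 49 mm thick, top surface at z = 753 mm, supported by four 76×76 mm square legs, each inset 42 mm from the nearest pair of top edges, running from the floor.

B is a four-legged stool. The seat is 317×336 mm, 35 mm thick, top at z = 438 mm. It stands on four square legs, each 30×30 mm in cross-section, from z = 0 to the seat underside, each flush with a corner of the seat.

Three stools sit around the table at the −y, +y, −x sides.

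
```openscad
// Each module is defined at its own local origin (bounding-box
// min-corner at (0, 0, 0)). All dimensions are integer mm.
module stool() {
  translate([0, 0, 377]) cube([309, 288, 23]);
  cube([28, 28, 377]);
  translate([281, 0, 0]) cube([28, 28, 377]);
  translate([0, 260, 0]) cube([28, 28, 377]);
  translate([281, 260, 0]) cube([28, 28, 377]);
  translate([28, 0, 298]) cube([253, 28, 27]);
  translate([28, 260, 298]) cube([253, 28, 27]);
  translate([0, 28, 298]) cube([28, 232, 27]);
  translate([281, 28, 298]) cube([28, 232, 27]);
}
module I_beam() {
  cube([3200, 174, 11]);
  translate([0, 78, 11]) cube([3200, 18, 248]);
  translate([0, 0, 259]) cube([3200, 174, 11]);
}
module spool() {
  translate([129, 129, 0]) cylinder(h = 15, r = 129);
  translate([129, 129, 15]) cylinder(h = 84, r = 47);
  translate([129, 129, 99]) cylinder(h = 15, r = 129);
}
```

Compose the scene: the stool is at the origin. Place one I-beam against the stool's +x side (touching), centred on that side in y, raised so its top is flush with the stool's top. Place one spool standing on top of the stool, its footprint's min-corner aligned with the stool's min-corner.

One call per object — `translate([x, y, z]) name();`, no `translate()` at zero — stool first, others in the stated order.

stool();
translate([309, 57, 130]) I_beam();
translate([0, 0, 400]) spool();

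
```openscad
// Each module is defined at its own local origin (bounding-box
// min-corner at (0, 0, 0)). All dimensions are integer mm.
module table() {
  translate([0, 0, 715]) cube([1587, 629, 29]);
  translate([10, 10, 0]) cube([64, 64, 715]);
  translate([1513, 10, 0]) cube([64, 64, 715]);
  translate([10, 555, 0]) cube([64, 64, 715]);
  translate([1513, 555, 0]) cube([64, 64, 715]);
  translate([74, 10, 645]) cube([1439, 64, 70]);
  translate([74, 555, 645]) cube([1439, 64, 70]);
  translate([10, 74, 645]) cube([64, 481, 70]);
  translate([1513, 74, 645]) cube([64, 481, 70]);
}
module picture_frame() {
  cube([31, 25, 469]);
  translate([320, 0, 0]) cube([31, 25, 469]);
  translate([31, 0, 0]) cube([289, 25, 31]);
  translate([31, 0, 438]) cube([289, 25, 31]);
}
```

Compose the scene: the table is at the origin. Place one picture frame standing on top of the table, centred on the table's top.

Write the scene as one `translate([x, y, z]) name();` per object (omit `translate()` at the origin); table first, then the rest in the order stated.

table();
translate([618, 302, 744]) picture_frame();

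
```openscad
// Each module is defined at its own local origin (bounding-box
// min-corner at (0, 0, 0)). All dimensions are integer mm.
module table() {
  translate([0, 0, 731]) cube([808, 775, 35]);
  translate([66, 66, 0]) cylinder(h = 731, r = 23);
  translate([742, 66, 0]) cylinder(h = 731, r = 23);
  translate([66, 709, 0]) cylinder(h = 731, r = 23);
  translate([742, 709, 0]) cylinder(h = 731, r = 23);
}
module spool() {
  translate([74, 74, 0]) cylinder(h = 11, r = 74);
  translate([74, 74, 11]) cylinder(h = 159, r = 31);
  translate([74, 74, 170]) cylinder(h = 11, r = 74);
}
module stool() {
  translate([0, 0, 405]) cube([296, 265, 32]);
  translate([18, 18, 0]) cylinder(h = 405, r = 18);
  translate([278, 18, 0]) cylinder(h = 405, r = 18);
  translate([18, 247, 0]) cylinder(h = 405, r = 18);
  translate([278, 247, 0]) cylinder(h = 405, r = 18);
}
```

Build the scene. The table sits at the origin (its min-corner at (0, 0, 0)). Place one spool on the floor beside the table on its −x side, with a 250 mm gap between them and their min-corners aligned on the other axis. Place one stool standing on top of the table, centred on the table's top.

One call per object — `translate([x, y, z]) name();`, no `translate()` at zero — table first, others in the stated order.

table();
translate([-398, 0, 0]) spool();
translate([256, 255, 766]) stool();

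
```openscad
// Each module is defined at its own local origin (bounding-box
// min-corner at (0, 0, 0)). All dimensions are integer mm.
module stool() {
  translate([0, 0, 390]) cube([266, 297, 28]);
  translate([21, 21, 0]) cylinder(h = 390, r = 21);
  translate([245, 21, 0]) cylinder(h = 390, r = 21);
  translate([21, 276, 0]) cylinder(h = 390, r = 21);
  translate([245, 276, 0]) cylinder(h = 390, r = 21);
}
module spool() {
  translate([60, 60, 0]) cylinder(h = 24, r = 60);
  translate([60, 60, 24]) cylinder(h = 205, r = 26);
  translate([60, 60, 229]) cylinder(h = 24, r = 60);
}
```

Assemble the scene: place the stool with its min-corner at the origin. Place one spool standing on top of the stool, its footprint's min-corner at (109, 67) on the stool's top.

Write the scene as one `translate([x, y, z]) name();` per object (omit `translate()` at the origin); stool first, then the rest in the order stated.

stool();
translate([109, 67, 418]) spool();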